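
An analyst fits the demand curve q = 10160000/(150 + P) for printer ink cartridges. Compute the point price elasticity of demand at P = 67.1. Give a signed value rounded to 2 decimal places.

-0.31

dq/dP = −10160000/(150 + P)² = -215.563. At P = 67.1, q = 46798.7.
Ed = (dq/dP)·(P/q) = (-215.563) × (67.1/46798.7) = -0.3090…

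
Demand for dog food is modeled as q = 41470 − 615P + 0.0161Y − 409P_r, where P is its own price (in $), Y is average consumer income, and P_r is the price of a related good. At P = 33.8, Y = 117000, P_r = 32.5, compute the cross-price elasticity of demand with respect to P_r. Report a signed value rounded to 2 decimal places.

-1.43

At the given values, q = 41470 − 615(33.8) + 0.0161(117000) − 409(32.5) = 9274.2.
∂q/∂P_r = -409.
E = (-409) × (32.5/9274.2) = -1.4332…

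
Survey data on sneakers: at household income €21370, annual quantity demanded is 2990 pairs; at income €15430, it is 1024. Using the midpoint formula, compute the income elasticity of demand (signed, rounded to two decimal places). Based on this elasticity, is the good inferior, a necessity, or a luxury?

3.03; luxury

%ΔQ = (1024 − 2990)/[( 2990 + 1024)/2] = -1966/2007 = -0.979571…
%ΔIncome = (15430 − 21370)/[( 21370 + 15430)/2] = -5940/18400 = -0.322826…
E_income = (-1966/2007) / (-5940/18400) = 3.0343…
E_income > 1 ⇒ normal good, luxury.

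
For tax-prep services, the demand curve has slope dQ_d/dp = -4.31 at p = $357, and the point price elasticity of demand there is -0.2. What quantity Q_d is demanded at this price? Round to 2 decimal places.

Ed = (dQ_d/dp)·(p/Q_d) ⇒ Q_d = (dQ_d/dp)·p/Ed = (-4.31)·357/(-0.2) = 7693.35

7693.35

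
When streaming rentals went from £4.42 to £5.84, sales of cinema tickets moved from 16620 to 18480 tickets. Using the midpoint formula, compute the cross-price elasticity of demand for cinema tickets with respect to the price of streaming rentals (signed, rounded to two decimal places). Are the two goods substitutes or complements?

0.38; substitutes

%ΔQ_{cinema tickets} = (18480 − 16620)/avg = 1860/17550 = 0.105982…
%ΔP_{streaming rentals} = (5.84 − 4.42)/avg = 1.42/5.13 = 0.276803…
E_cross = (1860/17550) / (1.42/5.13) = 0.3828…
E_cross > 0 ⇒ the goods are substitutes.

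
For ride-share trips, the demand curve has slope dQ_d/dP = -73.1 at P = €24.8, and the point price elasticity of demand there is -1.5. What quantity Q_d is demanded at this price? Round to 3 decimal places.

1208.587

Ed = (dQ_d/dP)·(P/Q_d) ⇒ Q_d = (dQ_d/dP)·P/Ed = (-73.1)·24.8/(-1.5) = 1208.58666…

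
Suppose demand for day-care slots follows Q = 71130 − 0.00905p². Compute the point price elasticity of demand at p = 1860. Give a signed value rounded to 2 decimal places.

-1.57

dQ/dp = −2·0.00905·p = -33.666. At p = 1860, Q = 39820.62.
Ed = (dQ/dp)·(p/Q) = (-33.666) × (1860/39820.62) = -1.5725…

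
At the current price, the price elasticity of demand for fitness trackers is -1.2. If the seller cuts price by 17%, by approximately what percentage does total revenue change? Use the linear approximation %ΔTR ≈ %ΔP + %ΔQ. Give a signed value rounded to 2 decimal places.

+3.40%

%ΔQ ≈ Ed × %ΔP = (-1.2) × (-17%) = +20.4000%
%ΔTR ≈ %ΔP + %ΔQ = (-17%) + (+20.4000%) = +3.4000%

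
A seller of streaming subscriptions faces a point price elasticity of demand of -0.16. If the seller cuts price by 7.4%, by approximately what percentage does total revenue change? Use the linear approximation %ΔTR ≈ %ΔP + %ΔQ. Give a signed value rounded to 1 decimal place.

-6.2%

%ΔQ ≈ Ed × %ΔP = (-0.16) × (-7.4%) = +1.1840%
%ΔTR ≈ %ΔP + %ΔQ = (-7.4%) + (+1.1840%) = -6.2160%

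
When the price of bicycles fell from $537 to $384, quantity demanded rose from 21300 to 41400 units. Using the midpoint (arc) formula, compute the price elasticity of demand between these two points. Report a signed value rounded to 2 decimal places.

%ΔQ = (41400 − 21300) / [(21300 + 41400)/2] = 20100/31350 = 0.641148…
%ΔP = (384 − 537) / [(537 + 384)/2] = -153/460.5 = -0.332247…
Arc Ed = %ΔQ / %ΔP = (20100/31350) / (-153/460.5) = -1.9297…

-1.93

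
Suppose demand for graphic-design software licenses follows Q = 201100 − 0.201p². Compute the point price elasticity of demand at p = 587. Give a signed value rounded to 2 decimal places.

dQ/dp = −2·0.201·p = -235.974. At p = 587, Q = 131841.631.
Ed = (dQ/dp)·(p/Q) = (-235.974) × (587/131841.631) = -1.0506…

-1.05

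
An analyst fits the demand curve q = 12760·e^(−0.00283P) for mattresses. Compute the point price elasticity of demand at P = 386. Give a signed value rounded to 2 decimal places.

-1.09

dq/dP = −0.00283·q = -12.1122. At P = 386, q = 4279.92.
Ed = (dq/dP)·(P/q) = (-12.1122) × (386/4279.92) = -1.0923…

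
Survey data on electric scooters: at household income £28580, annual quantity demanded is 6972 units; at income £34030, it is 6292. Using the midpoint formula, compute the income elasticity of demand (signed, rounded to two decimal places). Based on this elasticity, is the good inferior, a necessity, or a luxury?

-0.59; inferior

%ΔQ = (6292 − 6972)/[( 6972 + 6292)/2] = -680/6632 = -0.102533…
%ΔIncome = (34030 − 28580)/[( 28580 + 34030)/2] = 5450/31305 = 0.174093…
E_income = (-680/6632) / (5450/31305) = -0.5889…
E_income < 0 ⇒ inferior good.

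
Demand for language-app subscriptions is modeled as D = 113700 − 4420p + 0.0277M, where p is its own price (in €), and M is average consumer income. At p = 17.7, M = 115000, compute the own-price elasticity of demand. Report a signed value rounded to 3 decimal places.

-2.024

At the given values, D = 113700 − 4420(17.7) + 0.0277(115000) = 38651.5.
∂D/∂p = −4420.
E = (-4420) × (17.7/38651.5) = -2.02408…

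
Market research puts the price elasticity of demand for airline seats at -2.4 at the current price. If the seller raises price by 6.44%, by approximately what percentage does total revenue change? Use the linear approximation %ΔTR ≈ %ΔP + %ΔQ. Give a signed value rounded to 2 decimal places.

%ΔQ ≈ Ed × %ΔP = (-2.4) × (+6.44%) = -15.4560%
%ΔTR ≈ %ΔP + %ΔQ = (+6.44%) + (-15.4560%) = -9.0160%

-9.02%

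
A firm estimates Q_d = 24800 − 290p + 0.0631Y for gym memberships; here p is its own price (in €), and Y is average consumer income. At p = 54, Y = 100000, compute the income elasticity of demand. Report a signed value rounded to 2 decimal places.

At the given values, Q_d = 24800 − 290(54) + 0.0631(100000) = 15450.
∂Q_d/∂Y = 0.0631.
E = (0.0631) × (100000/15450) = 0.4084…

0.41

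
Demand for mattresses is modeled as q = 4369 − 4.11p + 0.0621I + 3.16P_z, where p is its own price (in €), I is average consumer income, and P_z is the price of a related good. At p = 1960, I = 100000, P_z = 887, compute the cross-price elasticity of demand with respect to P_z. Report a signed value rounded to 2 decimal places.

At the given values, q = 4369 − 4.11(1960) + 0.0621(100000) + 3.16(887) = 5326.32.
∂q/∂P_z = 3.16.
E = (3.16) × (887/5326.32) = 0.5262…

0.53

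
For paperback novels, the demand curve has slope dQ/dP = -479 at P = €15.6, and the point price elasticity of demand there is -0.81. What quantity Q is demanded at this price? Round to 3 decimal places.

9225.185

Ed = (dQ/dP)·(P/Q) ⇒ Q = (dQ/dP)·P/Ed = (-479)·15.6/(-0.81) = 9225.18518…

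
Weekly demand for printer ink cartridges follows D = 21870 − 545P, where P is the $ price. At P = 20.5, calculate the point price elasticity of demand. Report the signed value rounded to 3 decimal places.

dD/dP = −545. At P = 20.5, D = 21870 − 545(20.5) = 10697.5.
Ed = (dD/dP)·(P/D) = −545 × (20.5/10697.5) = -1.04440…

-1.044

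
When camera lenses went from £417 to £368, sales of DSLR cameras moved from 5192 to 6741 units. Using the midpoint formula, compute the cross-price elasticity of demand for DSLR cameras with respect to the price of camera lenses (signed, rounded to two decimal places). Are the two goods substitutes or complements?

%ΔQ_{DSLR cameras} = (6741 − 5192)/avg = 1549/5966.5 = 0.259616…
%ΔP_{camera lenses} = (368 − 417)/avg = -49/392.5 = -0.124840…
E_cross = (1549/5966.5) / (-49/392.5) = -2.0795…
E_cross < 0 ⇒ the goods are complements.

-2.08; complements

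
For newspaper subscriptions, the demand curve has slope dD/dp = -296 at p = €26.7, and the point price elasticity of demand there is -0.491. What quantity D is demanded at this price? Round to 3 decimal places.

Ed = (dD/dp)·(p/D) ⇒ D = (dD/dp)·p/Ed = (-296)·26.7/(-0.491) = 16096.13034…

16096.130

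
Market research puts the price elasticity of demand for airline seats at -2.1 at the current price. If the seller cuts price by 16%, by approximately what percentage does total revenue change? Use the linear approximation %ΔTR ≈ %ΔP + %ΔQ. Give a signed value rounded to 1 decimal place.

+17.6%

%ΔQ ≈ Ed × %ΔP = (-2.1) × (-16%) = +33.6000%
%ΔTR ≈ %ΔP + %ΔQ = (-16%) + (+33.6000%) = +17.6000%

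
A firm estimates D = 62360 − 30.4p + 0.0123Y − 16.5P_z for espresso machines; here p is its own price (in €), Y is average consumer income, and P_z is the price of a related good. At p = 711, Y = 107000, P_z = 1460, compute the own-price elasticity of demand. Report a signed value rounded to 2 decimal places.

-1.20

At the given values, D = 62360 − 30.4(711) + 0.0123(107000) − 16.5(1460) = 17971.7.
∂D/∂p = −30.4.
E = (-30.4) × (711/17971.7) = -1.2026…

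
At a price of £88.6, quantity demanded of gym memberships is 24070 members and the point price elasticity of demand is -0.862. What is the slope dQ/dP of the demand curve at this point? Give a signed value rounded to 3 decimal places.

Ed = (dQ/dP)·(P/Q) ⇒ dQ/dP = Ed·Q/P = (-0.862)·24070/88.6 = -234.17990…

-234.180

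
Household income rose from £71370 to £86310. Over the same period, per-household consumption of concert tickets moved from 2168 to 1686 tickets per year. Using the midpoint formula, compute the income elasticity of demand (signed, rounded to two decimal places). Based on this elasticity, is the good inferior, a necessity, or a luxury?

-1.32; inferior

%ΔQ = (1686 − 2168)/[( 2168 + 1686)/2] = -482/1927 = -0.250129…
%ΔIncome = (86310 − 71370)/[( 71370 + 86310)/2] = 14940/78840 = 0.189497…
E_income = (-482/1927) / (14940/78840) = -1.3199…
E_income < 0 ⇒ inferior good.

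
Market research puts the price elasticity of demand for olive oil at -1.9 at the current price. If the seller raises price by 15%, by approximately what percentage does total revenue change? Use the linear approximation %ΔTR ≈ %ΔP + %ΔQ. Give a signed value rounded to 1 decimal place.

-13.5%

%ΔQ ≈ Ed × %ΔP = (-1.9) × (+15%) = -28.5000%
%ΔTR ≈ %ΔP + %ΔQ = (+15%) + (-28.5000%) = -13.5000%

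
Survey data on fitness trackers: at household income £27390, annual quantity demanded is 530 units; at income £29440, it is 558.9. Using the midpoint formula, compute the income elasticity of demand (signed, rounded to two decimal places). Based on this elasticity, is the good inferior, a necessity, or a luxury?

0.74; necessity

%ΔQ = (558.9 − 530)/[( 530 + 558.9)/2] = 28.9/544.45 = 0.053081…
%ΔIncome = (29440 − 27390)/[( 27390 + 29440)/2] = 2050/28415 = 0.072144…
E_income = (28.9/544.45) / (2050/28415) = 0.7357…
0 < E_income < 1 ⇒ normal good, necessity.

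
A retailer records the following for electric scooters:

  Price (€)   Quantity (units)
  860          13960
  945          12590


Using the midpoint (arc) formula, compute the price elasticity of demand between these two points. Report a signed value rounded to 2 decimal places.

%ΔQ = (12590 − 13960) / [(13960 + 12590)/2] = -1370/13275 = -0.103201…
%ΔP = (945 − 860) / [(860 + 945)/2] = 85/902.5 = 0.094182…
Arc Ed = %ΔQ / %ΔP = (-1370/13275) / (85/902.5) = -1.0957…

-1.10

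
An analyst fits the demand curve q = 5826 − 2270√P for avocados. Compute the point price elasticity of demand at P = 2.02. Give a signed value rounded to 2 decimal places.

dq/dP = −2270/(2√P) = -798.583. At P = 2.02, q = 2599.72.
Ed = (dq/dP)·(P/q) = (-798.583) × (2.02/2599.72) = -0.6205…

-0.62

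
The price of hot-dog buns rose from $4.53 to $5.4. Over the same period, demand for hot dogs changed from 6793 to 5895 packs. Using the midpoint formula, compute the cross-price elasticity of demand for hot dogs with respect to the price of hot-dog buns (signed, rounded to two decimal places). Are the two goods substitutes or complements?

-0.81; complements

%ΔQ_{hot dogs} = (5895 − 6793)/avg = -898/6344 = -0.141551…
%ΔP_{hot-dog buns} = (5.4 − 4.53)/avg = 0.87/4.965 = 0.175226…
E_cross = (-898/6344) / (0.87/4.965) = -0.8078…
E_cross < 0 ⇒ the goods are complements.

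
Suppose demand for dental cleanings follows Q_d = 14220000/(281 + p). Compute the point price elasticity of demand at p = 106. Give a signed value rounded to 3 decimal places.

dQ_d/dp = −14220000/(281 + p)² = -94.9462. At p = 106, Q_d = 36744.2.
Ed = (dQ_d/dp)·(p/Q_d) = (-94.9462) × (106/36744.2) = -0.27390…

-0.274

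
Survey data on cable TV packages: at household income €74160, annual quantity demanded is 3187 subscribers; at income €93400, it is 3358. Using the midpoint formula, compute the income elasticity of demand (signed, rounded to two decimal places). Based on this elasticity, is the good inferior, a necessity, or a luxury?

%ΔQ = (3358 − 3187)/[( 3187 + 3358)/2] = 171/3272.5 = 0.052253…
%ΔIncome = (93400 − 74160)/[( 74160 + 93400)/2] = 19240/83780 = 0.229649…
E_income = (171/3272.5) / (19240/83780) = 0.2275…
0 < E_income < 1 ⇒ normal good, necessity.

0.23; necessity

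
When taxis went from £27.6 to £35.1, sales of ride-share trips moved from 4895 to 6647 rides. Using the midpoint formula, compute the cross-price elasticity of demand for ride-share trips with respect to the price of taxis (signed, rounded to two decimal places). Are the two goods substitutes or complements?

1.27; substitutes

%ΔQ_{ride-share trips} = (6647 − 4895)/avg = 1752/5771 = 0.303586…
%ΔP_{taxis} = (35.1 − 27.6)/avg = 7.5/31.35 = 0.239234…
E_cross = (1752/5771) / (7.5/31.35) = 1.2689…
E_cross > 0 ⇒ the goods are substitutes.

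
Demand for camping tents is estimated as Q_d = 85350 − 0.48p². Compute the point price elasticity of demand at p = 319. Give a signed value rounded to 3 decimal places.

-2.676

dQ_d/dp = −2·0.48·p = -306.24. At p = 319, Q_d = 36504.72.
Ed = (dQ_d/dp)·(p/Q_d) = (-306.24) × (319/36504.72) = -2.67610…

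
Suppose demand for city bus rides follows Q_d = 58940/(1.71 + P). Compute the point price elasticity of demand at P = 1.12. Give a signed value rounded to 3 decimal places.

dQ_d/dP = −58940/(1.71 + P)² = -7359.31. At P = 1.12, Q_d = 20826.9.
Ed = (dQ_d/dP)·(P/Q_d) = (-7359.31) × (1.12/20826.9) = -0.39575…

-0.396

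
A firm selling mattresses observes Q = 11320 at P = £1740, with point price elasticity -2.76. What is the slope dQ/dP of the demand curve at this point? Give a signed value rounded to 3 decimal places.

-17.956

Ed = (dQ/dP)·(P/Q) ⇒ dQ/dP = Ed·Q/P = (-2.76)·11320/1740 = -17.95586…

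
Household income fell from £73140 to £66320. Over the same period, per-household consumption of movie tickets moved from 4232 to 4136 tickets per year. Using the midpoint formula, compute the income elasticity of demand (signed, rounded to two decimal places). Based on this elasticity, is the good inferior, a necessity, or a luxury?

%ΔQ = (4136 − 4232)/[( 4232 + 4136)/2] = -96/4184 = -0.022944…
%ΔIncome = (66320 − 73140)/[( 73140 + 66320)/2] = -6820/69730 = -0.097805…
E_income = (-96/4184) / (-6820/69730) = 0.2345…
0 < E_income < 1 ⇒ normal good, necessity.

0.23; necessity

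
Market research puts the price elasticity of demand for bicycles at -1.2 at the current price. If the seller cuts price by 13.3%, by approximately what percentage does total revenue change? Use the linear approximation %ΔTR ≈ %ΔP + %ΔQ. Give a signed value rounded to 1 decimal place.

+2.7%

%ΔQ ≈ Ed × %ΔP = (-1.2) × (-13.3%) = +15.9600%
%ΔTR ≈ %ΔP + %ΔQ = (-13.3%) + (+15.9600%) = +2.6600%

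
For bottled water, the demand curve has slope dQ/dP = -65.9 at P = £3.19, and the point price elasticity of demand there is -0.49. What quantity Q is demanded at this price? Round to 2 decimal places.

Ed = (dQ/dP)·(P/Q) ⇒ Q = (dQ/dP)·P/Ed = (-65.9)·3.19/(-0.49) = 429.0224…

429.02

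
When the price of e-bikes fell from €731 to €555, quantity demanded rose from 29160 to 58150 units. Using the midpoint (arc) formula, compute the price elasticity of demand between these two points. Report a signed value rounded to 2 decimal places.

%ΔQ = (58150 − 29160) / [(29160 + 58150)/2] = 28990/43655 = 0.664070…
%ΔP = (555 − 731) / [(731 + 555)/2] = -176/643 = -0.273716…
Arc Ed = %ΔQ / %ΔP = (28990/43655) / (-176/643) = -2.4261…

-2.43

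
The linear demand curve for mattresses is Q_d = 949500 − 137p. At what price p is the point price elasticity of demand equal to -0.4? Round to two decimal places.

Ed = −137p/(949500 − 137p). Set this equal to -0.4:
137p = 0.4·(949500 − 137p) ⇒ 137p(1 + 0.4) = 0.4·949500
p = 0.4·949500 / (137·1.4) = 1980.1876…

1980.19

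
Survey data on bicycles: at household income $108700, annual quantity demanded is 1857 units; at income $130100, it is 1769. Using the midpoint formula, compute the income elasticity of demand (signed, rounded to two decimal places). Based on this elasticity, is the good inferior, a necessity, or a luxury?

%ΔQ = (1769 − 1857)/[( 1857 + 1769)/2] = -88/1813 = -0.048538…
%ΔIncome = (130100 − 108700)/[( 108700 + 130100)/2] = 21400/119400 = 0.179229…
E_income = (-88/1813) / (21400/119400) = -0.2708…
E_income < 0 ⇒ inferior good.

-0.27; inferior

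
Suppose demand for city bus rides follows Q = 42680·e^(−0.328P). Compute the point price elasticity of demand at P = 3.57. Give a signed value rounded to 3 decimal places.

dQ/dP = −0.328·Q = -4340.67. At P = 3.57, Q = 13233.8.
Ed = (dQ/dP)·(P/Q) = (-4340.67) × (3.57/13233.8) = -1.17096

-1.171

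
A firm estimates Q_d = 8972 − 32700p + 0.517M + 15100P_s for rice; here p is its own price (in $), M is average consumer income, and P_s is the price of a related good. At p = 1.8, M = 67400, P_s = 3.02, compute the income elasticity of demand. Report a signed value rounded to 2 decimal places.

At the given values, Q_d = 8972 − 32700(1.8) + 0.517(67400) + 15100(3.02) = 30559.8.
∂Q_d/∂M = 0.517.
E = (0.517) × (67400/30559.8) = 1.1402…

1.14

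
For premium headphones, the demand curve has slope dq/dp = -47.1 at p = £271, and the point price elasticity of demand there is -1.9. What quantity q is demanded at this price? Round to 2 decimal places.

6717.95

Ed = (dq/dp)·(p/q) ⇒ q = (dq/dp)·p/Ed = (-47.1)·271/(-1.9) = 6717.9473…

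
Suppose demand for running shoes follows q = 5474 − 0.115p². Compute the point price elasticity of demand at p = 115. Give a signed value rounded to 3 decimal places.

dq/dp = −2·0.115·p = -26.45. At p = 115, q = 3953.125.
Ed = (dq/dp)·(p/q) = (-26.45) × (115/3953.125) = -0.76945…

-0.769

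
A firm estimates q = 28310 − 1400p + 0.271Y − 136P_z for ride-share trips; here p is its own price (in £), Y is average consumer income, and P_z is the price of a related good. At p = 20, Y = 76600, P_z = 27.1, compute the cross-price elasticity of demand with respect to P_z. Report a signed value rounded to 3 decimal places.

At the given values, q = 28310 − 1400(20) + 0.271(76600) − 136(27.1) = 17383.
∂q/∂P_z = -136.
E = (-136) × (27.1/17383) = -0.21202…

-0.212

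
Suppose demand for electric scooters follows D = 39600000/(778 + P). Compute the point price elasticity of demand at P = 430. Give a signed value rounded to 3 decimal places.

dD/dP = −39600000/(778 + P)² = -27.137. At P = 430, D = 32781.5.
Ed = (dD/dP)·(P/D) = (-27.137) × (430/32781.5) = -0.35596…

-0.356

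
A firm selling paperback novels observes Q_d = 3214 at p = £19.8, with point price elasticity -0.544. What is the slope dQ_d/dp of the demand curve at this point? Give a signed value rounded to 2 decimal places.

-88.30

Ed = (dQ_d/dp)·(p/Q_d) ⇒ dQ_d/dp = Ed·Q_d/p = (-0.544)·3214/19.8 = -88.3038…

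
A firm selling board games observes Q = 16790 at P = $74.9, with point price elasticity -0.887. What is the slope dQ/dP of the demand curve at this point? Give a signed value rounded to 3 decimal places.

Ed = (dQ/dP)·(P/Q) ⇒ dQ/dP = Ed·Q/P = (-0.887)·16790/74.9 = -198.83484…

-198.835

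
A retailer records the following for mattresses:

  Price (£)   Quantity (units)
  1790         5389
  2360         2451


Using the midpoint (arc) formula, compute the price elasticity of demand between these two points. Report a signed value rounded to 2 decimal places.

-2.73

%ΔQ = (2451 − 5389) / [(5389 + 2451)/2] = -2938/3920 = -0.749489…
%ΔP = (2360 − 1790) / [(1790 + 2360)/2] = 570/2075 = 0.274698…
Arc Ed = %ΔQ / %ΔP = (-2938/3920) / (570/2075) = -2.7284…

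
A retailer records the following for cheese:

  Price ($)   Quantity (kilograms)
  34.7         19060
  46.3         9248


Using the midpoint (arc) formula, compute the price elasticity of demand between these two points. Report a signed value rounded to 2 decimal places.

-2.42

%ΔQ = (9248 − 19060) / [(19060 + 9248)/2] = -9812/14154 = -0.693231…
%ΔP = (46.3 − 34.7) / [(34.7 + 46.3)/2] = 11.6/40.5 = 0.286419…
Arc Ed = %ΔQ / %ΔP = (-9812/14154) / (11.6/40.5) = -2.4203…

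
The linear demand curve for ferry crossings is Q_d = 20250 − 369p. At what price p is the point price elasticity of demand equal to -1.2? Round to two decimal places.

29.93

Ed = −369p/(20250 − 369p). Set this equal to -1.2:
369p = 1.2·(20250 − 369p) ⇒ 369p(1 + 1.2) = 1.2·20250
p = 1.2·20250 / (369·2.2) = 29.9334…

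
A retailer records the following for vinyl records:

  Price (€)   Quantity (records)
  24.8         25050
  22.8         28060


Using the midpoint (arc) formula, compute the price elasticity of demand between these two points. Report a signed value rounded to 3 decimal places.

%ΔQ = (28060 − 25050) / [(25050 + 28060)/2] = 3010/26555 = 0.113349…
%ΔP = (22.8 − 24.8) / [(24.8 + 22.8)/2] = -2/23.8 = -0.084033…
Arc Ed = %ΔQ / %ΔP = (3010/26555) / (-2/23.8) = -1.34886…

-1.349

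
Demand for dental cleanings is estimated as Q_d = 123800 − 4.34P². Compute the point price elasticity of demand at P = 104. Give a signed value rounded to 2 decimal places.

-1.22

dQ_d/dP = −2·4.34·P = -902.72. At P = 104, Q_d = 76858.56.
Ed = (dQ_d/dP)·(P/Q_d) = (-902.72) × (104/76858.56) = -1.2215…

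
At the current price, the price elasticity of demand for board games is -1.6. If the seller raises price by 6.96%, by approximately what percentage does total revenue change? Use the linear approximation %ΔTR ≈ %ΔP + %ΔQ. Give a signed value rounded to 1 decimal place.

-4.2%

%ΔQ ≈ Ed × %ΔP = (-1.6) × (+6.96%) = -11.1360%
%ΔTR ≈ %ΔP + %ΔQ = (+6.96%) + (-11.1360%) = -4.1760%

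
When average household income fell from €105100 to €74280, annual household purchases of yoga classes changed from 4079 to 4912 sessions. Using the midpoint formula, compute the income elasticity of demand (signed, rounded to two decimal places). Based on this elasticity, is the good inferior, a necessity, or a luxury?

-0.54; inferior

%ΔQ = (4912 − 4079)/[( 4079 + 4912)/2] = 833/4495.5 = 0.185296…
%ΔIncome = (74280 − 105100)/[( 105100 + 74280)/2] = -30820/89690 = -0.343628…
E_income = (833/4495.5) / (-30820/89690) = -0.5392…
E_income < 0 ⇒ inferior good.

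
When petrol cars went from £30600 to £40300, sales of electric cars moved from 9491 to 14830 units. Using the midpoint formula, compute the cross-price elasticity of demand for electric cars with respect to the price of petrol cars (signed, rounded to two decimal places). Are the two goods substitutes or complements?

1.60; substitutes

%ΔQ_{electric cars} = (14830 − 9491)/avg = 5339/12160.5 = 0.439044…
%ΔP_{petrol cars} = (40300 − 30600)/avg = 9700/35450 = 0.273624…
E_cross = (5339/12160.5) / (9700/35450) = 1.6045…
E_cross > 0 ⇒ the goods are substitutes.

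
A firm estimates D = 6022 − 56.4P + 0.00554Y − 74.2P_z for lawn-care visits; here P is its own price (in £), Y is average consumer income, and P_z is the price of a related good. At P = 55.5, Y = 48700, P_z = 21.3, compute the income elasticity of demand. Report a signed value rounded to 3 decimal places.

At the given values, D = 6022 − 56.4(55.5) + 0.00554(48700) − 74.2(21.3) = 1581.138.
∂D/∂Y = 0.00554.
E = (0.00554) × (48700/1581.138) = 0.17063…

0.171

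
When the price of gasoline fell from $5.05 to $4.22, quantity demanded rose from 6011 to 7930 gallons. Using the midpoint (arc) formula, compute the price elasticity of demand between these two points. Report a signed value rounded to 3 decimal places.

-1.537

%ΔQ = (7930 − 6011) / [(6011 + 7930)/2] = 1919/6970.5 = 0.275303…
%ΔP = (4.22 − 5.05) / [(5.05 + 4.22)/2] = -0.83/4.635 = -0.179072…
Arc Ed = %ΔQ / %ΔP = (1919/6970.5) / (-0.83/4.635) = -1.53738…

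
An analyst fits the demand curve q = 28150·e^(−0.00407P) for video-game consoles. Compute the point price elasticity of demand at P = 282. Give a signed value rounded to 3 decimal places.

-1.148

dq/dP = −0.00407·q = -36.3593. At P = 282, q = 8933.49.
Ed = (dq/dP)·(P/q) = (-36.3593) × (282/8933.49) = -1.14774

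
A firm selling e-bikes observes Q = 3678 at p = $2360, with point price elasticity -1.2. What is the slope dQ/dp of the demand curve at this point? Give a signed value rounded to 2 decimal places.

Ed = (dQ/dp)·(p/Q) ⇒ dQ/dp = Ed·Q/p = (-1.2)·3678/2360 = -1.8701…

-1.87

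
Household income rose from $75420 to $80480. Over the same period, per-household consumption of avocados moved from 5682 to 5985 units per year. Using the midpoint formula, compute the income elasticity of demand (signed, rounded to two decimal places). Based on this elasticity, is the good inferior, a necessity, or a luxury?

0.80; necessity

%ΔQ = (5985 − 5682)/[( 5682 + 5985)/2] = 303/5833.5 = 0.051941…
%ΔIncome = (80480 − 75420)/[( 75420 + 80480)/2] = 5060/77950 = 0.064913…
E_income = (303/5833.5) / (5060/77950) = 0.8001…
0 < E_income < 1 ⇒ normal good, necessity.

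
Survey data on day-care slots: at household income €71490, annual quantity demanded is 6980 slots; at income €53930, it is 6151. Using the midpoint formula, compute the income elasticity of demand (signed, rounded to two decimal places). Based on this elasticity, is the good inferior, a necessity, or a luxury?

0.45; necessity

%ΔQ = (6151 − 6980)/[( 6980 + 6151)/2] = -829/6565.5 = -0.126266…
%ΔIncome = (53930 − 71490)/[( 71490 + 53930)/2] = -17560/62710 = -0.280019…
E_income = (-829/6565.5) / (-17560/62710) = 0.4509…
0 < E_income < 1 ⇒ normal good, necessity.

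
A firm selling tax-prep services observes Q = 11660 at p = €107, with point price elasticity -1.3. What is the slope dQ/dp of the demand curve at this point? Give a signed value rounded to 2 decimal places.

Ed = (dQ/dp)·(p/Q) ⇒ dQ/dp = Ed·Q/p = (-1.3)·11660/107 = -141.6635…

-141.66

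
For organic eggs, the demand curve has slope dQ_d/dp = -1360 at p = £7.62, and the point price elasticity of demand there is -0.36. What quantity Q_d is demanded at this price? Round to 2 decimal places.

Ed = (dQ_d/dp)·(p/Q_d) ⇒ Q_d = (dQ_d/dp)·p/Ed = (-1360)·7.62/(-0.36) = 28786.6666…

28786.67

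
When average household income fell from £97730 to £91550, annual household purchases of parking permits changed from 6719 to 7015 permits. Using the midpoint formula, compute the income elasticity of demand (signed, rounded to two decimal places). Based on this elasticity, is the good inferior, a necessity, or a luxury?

%ΔQ = (7015 − 6719)/[( 6719 + 7015)/2] = 296/6867 = 0.043104…
%ΔIncome = (91550 − 97730)/[( 97730 + 91550)/2] = -6180/94640 = -0.065300…
E_income = (296/6867) / (-6180/94640) = -0.6601…
E_income < 0 ⇒ inferior good.

-0.66; inferior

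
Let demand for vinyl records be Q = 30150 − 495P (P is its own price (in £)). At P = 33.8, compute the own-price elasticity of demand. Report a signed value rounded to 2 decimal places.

-1.25

At the given values, Q = 30150 − 495(33.8) = 13419.
∂Q/∂P = −495.
E = (-495) × (33.8/13419) = -1.2468…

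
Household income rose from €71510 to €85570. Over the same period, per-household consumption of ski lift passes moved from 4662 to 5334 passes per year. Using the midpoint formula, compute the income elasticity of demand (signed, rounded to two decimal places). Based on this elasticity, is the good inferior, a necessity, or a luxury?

%ΔQ = (5334 − 4662)/[( 4662 + 5334)/2] = 672/4998 = 0.134453…
%ΔIncome = (85570 − 71510)/[( 71510 + 85570)/2] = 14060/78540 = 0.179017…
E_income = (672/4998) / (14060/78540) = 0.7510…
0 < E_income < 1 ⇒ normal good, necessity.

0.75; necessity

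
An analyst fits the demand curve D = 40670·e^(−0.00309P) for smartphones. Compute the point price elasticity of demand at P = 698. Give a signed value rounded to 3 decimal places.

-2.157

dD/dP = −0.00309·D = -14.5391. At P = 698, D = 4705.21.
Ed = (dD/dP)·(P/D) = (-14.5391) × (698/4705.21) = -2.15682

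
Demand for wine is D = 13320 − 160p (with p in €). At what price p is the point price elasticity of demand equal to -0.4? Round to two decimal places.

Ed = −160p/(13320 − 160p). Set this equal to -0.4:
160p = 0.4·(13320 − 160p) ⇒ 160p(1 + 0.4) = 0.4·13320
p = 0.4·13320 / (160·1.4) = 23.7857…

23.79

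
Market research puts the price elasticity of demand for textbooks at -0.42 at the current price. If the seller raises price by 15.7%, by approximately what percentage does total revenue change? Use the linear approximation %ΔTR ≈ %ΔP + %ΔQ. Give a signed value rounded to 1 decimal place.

%ΔQ ≈ Ed × %ΔP = (-0.42) × (+15.7%) = -6.5940%
%ΔTR ≈ %ΔP + %ΔQ = (+15.7%) + (-6.5940%) = +9.1060%

+9.1%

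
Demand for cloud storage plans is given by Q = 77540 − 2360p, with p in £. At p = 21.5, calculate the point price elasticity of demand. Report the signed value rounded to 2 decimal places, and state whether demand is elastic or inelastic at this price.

dQ/dp = −2360. At p = 21.5, Q = 77540 − 2360(21.5) = 26800.
Ed = (dQ/dp)·(p/Q) = −2360 × (21.5/26800) = -1.8932…
|Ed| = 1.89 > 1, so demand is elastic.

-1.89; elastic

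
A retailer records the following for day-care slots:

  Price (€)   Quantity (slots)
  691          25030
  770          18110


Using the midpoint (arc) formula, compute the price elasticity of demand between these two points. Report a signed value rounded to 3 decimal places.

-2.967

%ΔQ = (18110 − 25030) / [(25030 + 18110)/2] = -6920/21570 = -0.320815…
%ΔP = (770 − 691) / [(691 + 770)/2] = 79/730.5 = 0.108145…
Arc Ed = %ΔQ / %ΔP = (-6920/21570) / (79/730.5) = -2.96653…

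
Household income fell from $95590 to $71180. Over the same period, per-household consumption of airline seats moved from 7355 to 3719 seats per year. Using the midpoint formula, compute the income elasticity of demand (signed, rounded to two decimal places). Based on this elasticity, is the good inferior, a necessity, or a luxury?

2.24; luxury

%ΔQ = (3719 − 7355)/[( 7355 + 3719)/2] = -3636/5537 = -0.656673…
%ΔIncome = (71180 − 95590)/[( 95590 + 71180)/2] = -24410/83385 = -0.292738…
E_income = (-3636/5537) / (-24410/83385) = 2.2432…
E_income > 1 ⇒ normal good, luxury.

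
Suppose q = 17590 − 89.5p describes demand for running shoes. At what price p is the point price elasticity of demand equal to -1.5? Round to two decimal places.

117.92

Ed = −89.5p/(17590 − 89.5p). Set this equal to -1.5:
89.5p = 1.5·(17590 − 89.5p) ⇒ 89.5p(1 + 1.5) = 1.5·17590
p = 1.5·17590 / (89.5·2.5) = 117.9217…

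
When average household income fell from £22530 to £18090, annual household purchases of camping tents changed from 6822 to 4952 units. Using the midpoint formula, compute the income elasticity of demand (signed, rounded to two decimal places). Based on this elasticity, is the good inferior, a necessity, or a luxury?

%ΔQ = (4952 − 6822)/[( 6822 + 4952)/2] = -1870/5887 = -0.317649…
%ΔIncome = (18090 − 22530)/[( 22530 + 18090)/2] = -4440/20310 = -0.218611…
E_income = (-1870/5887) / (-4440/20310) = 1.4530…
E_income > 1 ⇒ normal good, luxury.

1.45; luxury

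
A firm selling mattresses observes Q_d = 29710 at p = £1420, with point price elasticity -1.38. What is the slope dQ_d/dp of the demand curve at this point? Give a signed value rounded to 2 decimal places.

-28.87

Ed = (dQ_d/dp)·(p/Q_d) ⇒ dQ_d/dp = Ed·Q_d/p = (-1.38)·29710/1420 = -28.8730…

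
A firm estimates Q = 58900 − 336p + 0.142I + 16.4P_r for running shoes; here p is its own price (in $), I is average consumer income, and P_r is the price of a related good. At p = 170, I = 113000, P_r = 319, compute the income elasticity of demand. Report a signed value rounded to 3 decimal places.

0.696

At the given values, Q = 58900 − 336(170) + 0.142(113000) + 16.4(319) = 23057.6.
∂Q/∂I = 0.142.
E = (0.142) × (113000/23057.6) = 0.69590…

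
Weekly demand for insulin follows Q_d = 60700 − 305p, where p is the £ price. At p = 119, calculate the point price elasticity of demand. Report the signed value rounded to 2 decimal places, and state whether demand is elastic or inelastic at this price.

-1.49; elastic

dQ_d/dp = −305. At p = 119, Q_d = 60700 − 305(119) = 24405.
Ed = (dQ_d/dp)·(p/Q_d) = −305 × (119/24405) = -1.4871…
|Ed| = 1.49 > 1, so demand is elastic.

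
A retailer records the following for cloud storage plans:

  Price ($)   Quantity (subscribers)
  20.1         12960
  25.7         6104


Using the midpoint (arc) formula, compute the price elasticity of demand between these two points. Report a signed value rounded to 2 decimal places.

%ΔQ = (6104 − 12960) / [(12960 + 6104)/2] = -6856/9532 = -0.719261…
%ΔP = (25.7 − 20.1) / [(20.1 + 25.7)/2] = 5.6/22.9 = 0.244541…
Arc Ed = %ΔQ / %ΔP = (-6856/9532) / (5.6/22.9) = -2.9412…

-2.94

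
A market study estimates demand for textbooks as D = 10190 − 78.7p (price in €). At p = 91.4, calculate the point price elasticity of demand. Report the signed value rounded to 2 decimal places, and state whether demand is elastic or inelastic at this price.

dD/dp = −78.7. At p = 91.4, D = 10190 − 78.7(91.4) = 2996.82.
Ed = (dD/dp)·(p/D) = −78.7 × (91.4/2996.82) = -2.4002…
|Ed| = 2.40 > 1, so demand is elastic.

-2.40; elastic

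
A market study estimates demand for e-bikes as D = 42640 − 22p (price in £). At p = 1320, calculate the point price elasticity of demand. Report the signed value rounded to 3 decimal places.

-2.135

dD/dp = −22. At p = 1320, D = 42640 − 22(1320) = 13600.
Ed = (dD/dp)·(p/D) = −22 × (1320/13600) = -2.13529…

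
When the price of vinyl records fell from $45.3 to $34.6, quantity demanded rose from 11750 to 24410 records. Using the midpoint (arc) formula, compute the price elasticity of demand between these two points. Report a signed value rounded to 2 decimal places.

%ΔQ = (24410 − 11750) / [(11750 + 24410)/2] = 12660/18080 = 0.700221…
%ΔP = (34.6 − 45.3) / [(45.3 + 34.6)/2] = -10.7/39.95 = -0.267834…
Arc Ed = %ΔQ / %ΔP = (12660/18080) / (-10.7/39.95) = -2.6143…

-2.61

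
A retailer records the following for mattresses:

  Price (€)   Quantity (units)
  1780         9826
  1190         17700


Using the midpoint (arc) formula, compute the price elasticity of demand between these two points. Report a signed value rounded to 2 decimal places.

%ΔQ = (17700 − 9826) / [(9826 + 17700)/2] = 7874/13763 = 0.572113…
%ΔP = (1190 − 1780) / [(1780 + 1190)/2] = -590/1485 = -0.397306…
Arc Ed = %ΔQ / %ΔP = (7874/13763) / (-590/1485) = -1.4399…

-1.44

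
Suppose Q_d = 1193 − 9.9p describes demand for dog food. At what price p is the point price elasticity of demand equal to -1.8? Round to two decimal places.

77.47

Ed = −9.9p/(1193 − 9.9p). Set this equal to -1.8:
9.9p = 1.8·(1193 − 9.9p) ⇒ 9.9p(1 + 1.8) = 1.8·1193
p = 1.8·1193 / (9.9·2.8) = 77.4675…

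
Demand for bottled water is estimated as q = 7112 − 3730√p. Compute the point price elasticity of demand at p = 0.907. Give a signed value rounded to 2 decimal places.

-0.50

dq/dp = −3730/(2√p) = -1958.28. At p = 0.907, q = 3559.68.
Ed = (dq/dp)·(p/q) = (-1958.28) × (0.907/3559.68) = -0.4989…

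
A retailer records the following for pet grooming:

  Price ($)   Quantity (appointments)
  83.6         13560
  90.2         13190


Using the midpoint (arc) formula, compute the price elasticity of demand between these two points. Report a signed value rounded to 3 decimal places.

%ΔQ = (13190 − 13560) / [(13560 + 13190)/2] = -370/13375 = -0.027663…
%ΔP = (90.2 − 83.6) / [(83.6 + 90.2)/2] = 6.6/86.9 = 0.075949…
Arc Ed = %ΔQ / %ΔP = (-370/13375) / (6.6/86.9) = -0.36423…

-0.364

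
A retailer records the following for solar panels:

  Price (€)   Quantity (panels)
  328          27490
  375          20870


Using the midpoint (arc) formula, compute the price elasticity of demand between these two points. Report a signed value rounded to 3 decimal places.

-2.048

%ΔQ = (20870 − 27490) / [(27490 + 20870)/2] = -6620/24180 = -0.273779…
%ΔP = (375 − 328) / [(328 + 375)/2] = 47/351.5 = 0.133712…
Arc Ed = %ΔQ / %ΔP = (-6620/24180) / (47/351.5) = -2.04752…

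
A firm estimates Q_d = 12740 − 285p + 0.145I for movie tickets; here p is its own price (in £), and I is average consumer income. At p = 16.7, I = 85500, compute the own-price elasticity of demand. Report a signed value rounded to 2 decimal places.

At the given values, Q_d = 12740 − 285(16.7) + 0.145(85500) = 20378.
∂Q_d/∂p = −285.
E = (-285) × (16.7/20378) = -0.2335…

-0.23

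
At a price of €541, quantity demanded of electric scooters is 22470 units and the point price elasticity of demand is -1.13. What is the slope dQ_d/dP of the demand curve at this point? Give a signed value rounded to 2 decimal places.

Ed = (dQ_d/dP)·(P/Q_d) ⇒ dQ_d/dP = Ed·Q_d/P = (-1.13)·22470/541 = -46.9336…

-46.93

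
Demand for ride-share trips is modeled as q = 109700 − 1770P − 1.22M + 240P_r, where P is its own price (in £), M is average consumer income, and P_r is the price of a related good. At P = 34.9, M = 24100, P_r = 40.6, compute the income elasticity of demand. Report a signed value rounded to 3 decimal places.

At the given values, q = 109700 − 1770(34.9) − 1.22(24100) + 240(40.6) = 28269.
∂q/∂M = -1.22.
E = (-1.22) × (24100/28269) = -1.04007…

-1.040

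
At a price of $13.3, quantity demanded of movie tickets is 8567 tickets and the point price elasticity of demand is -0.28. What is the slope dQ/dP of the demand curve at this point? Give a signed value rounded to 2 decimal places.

-180.36

Ed = (dQ/dP)·(P/Q) ⇒ dQ/dP = Ed·Q/P = (-0.28)·8567/13.3 = -180.3578…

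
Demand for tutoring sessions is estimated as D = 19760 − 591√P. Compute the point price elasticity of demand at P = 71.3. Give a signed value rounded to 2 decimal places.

dD/dP = −591/(2√P) = -34.9955. At P = 71.3, D = 14769.6.
Ed = (dD/dP)·(P/D) = (-34.9955) × (71.3/14769.6) = -0.1689…

-0.17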